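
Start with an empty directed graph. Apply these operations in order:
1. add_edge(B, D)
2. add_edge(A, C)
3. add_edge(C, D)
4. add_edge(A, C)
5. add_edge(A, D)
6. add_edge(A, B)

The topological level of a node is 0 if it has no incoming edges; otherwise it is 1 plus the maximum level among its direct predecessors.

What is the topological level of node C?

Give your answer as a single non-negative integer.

Answer: 1

Derivation:
Op 1: add_edge(B, D). Edges now: 1
Op 2: add_edge(A, C). Edges now: 2
Op 3: add_edge(C, D). Edges now: 3
Op 4: add_edge(A, C) (duplicate, no change). Edges now: 3
Op 5: add_edge(A, D). Edges now: 4
Op 6: add_edge(A, B). Edges now: 5
Compute levels (Kahn BFS):
  sources (in-degree 0): A
  process A: level=0
    A->B: in-degree(B)=0, level(B)=1, enqueue
    A->C: in-degree(C)=0, level(C)=1, enqueue
    A->D: in-degree(D)=2, level(D)>=1
  process B: level=1
    B->D: in-degree(D)=1, level(D)>=2
  process C: level=1
    C->D: in-degree(D)=0, level(D)=2, enqueue
  process D: level=2
All levels: A:0, B:1, C:1, D:2
level(C) = 1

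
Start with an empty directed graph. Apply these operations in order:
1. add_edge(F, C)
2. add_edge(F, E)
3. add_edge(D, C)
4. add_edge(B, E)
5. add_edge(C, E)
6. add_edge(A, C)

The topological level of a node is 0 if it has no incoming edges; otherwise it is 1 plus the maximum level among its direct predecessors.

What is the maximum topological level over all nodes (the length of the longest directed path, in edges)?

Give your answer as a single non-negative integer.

Answer: 2

Derivation:
Op 1: add_edge(F, C). Edges now: 1
Op 2: add_edge(F, E). Edges now: 2
Op 3: add_edge(D, C). Edges now: 3
Op 4: add_edge(B, E). Edges now: 4
Op 5: add_edge(C, E). Edges now: 5
Op 6: add_edge(A, C). Edges now: 6
Compute levels (Kahn BFS):
  sources (in-degree 0): A, B, D, F
  process A: level=0
    A->C: in-degree(C)=2, level(C)>=1
  process B: level=0
    B->E: in-degree(E)=2, level(E)>=1
  process D: level=0
    D->C: in-degree(C)=1, level(C)>=1
  process F: level=0
    F->C: in-degree(C)=0, level(C)=1, enqueue
    F->E: in-degree(E)=1, level(E)>=1
  process C: level=1
    C->E: in-degree(E)=0, level(E)=2, enqueue
  process E: level=2
All levels: A:0, B:0, C:1, D:0, E:2, F:0
max level = 2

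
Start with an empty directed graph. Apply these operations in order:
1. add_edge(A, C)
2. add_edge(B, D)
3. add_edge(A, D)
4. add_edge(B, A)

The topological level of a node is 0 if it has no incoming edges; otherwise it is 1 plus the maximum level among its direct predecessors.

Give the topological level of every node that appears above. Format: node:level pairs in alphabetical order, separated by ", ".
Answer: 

Answer: A:1, B:0, C:2, D:2

Derivation:
Op 1: add_edge(A, C). Edges now: 1
Op 2: add_edge(B, D). Edges now: 2
Op 3: add_edge(A, D). Edges now: 3
Op 4: add_edge(B, A). Edges now: 4
Compute levels (Kahn BFS):
  sources (in-degree 0): B
  process B: level=0
    B->A: in-degree(A)=0, level(A)=1, enqueue
    B->D: in-degree(D)=1, level(D)>=1
  process A: level=1
    A->C: in-degree(C)=0, level(C)=2, enqueue
    A->D: in-degree(D)=0, level(D)=2, enqueue
  process C: level=2
  process D: level=2
All levels: A:1, B:0, C:2, D:2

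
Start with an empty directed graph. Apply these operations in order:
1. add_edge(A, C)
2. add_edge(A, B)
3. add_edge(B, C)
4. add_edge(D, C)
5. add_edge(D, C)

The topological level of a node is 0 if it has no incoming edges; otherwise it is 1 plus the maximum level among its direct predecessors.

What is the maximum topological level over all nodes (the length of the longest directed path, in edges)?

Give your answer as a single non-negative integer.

Op 1: add_edge(A, C). Edges now: 1
Op 2: add_edge(A, B). Edges now: 2
Op 3: add_edge(B, C). Edges now: 3
Op 4: add_edge(D, C). Edges now: 4
Op 5: add_edge(D, C) (duplicate, no change). Edges now: 4
Compute levels (Kahn BFS):
  sources (in-degree 0): A, D
  process A: level=0
    A->B: in-degree(B)=0, level(B)=1, enqueue
    A->C: in-degree(C)=2, level(C)>=1
  process D: level=0
    D->C: in-degree(C)=1, level(C)>=1
  process B: level=1
    B->C: in-degree(C)=0, level(C)=2, enqueue
  process C: level=2
All levels: A:0, B:1, C:2, D:0
max level = 2

Answer: 2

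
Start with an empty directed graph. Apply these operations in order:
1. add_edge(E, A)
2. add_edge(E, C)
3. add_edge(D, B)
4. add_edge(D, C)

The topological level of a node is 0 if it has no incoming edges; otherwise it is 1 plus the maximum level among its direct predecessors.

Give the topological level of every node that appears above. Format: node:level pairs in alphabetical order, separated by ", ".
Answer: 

Answer: A:1, B:1, C:1, D:0, E:0

Derivation:
Op 1: add_edge(E, A). Edges now: 1
Op 2: add_edge(E, C). Edges now: 2
Op 3: add_edge(D, B). Edges now: 3
Op 4: add_edge(D, C). Edges now: 4
Compute levels (Kahn BFS):
  sources (in-degree 0): D, E
  process D: level=0
    D->B: in-degree(B)=0, level(B)=1, enqueue
    D->C: in-degree(C)=1, level(C)>=1
  process E: level=0
    E->A: in-degree(A)=0, level(A)=1, enqueue
    E->C: in-degree(C)=0, level(C)=1, enqueue
  process B: level=1
  process A: level=1
  process C: level=1
All levels: A:1, B:1, C:1, D:0, E:0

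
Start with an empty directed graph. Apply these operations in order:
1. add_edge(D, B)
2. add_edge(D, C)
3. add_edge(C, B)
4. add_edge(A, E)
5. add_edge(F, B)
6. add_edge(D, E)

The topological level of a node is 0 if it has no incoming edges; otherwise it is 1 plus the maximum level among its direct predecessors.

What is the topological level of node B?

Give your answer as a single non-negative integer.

Answer: 2

Derivation:
Op 1: add_edge(D, B). Edges now: 1
Op 2: add_edge(D, C). Edges now: 2
Op 3: add_edge(C, B). Edges now: 3
Op 4: add_edge(A, E). Edges now: 4
Op 5: add_edge(F, B). Edges now: 5
Op 6: add_edge(D, E). Edges now: 6
Compute levels (Kahn BFS):
  sources (in-degree 0): A, D, F
  process A: level=0
    A->E: in-degree(E)=1, level(E)>=1
  process D: level=0
    D->B: in-degree(B)=2, level(B)>=1
    D->C: in-degree(C)=0, level(C)=1, enqueue
    D->E: in-degree(E)=0, level(E)=1, enqueue
  process F: level=0
    F->B: in-degree(B)=1, level(B)>=1
  process C: level=1
    C->B: in-degree(B)=0, level(B)=2, enqueue
  process E: level=1
  process B: level=2
All levels: A:0, B:2, C:1, D:0, E:1, F:0
level(B) = 2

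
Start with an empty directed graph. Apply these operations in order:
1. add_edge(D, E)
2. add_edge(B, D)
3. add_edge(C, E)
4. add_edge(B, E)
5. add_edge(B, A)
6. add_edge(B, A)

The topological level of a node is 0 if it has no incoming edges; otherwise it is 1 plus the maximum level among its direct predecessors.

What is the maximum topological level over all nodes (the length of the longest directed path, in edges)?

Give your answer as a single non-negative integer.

Op 1: add_edge(D, E). Edges now: 1
Op 2: add_edge(B, D). Edges now: 2
Op 3: add_edge(C, E). Edges now: 3
Op 4: add_edge(B, E). Edges now: 4
Op 5: add_edge(B, A). Edges now: 5
Op 6: add_edge(B, A) (duplicate, no change). Edges now: 5
Compute levels (Kahn BFS):
  sources (in-degree 0): B, C
  process B: level=0
    B->A: in-degree(A)=0, level(A)=1, enqueue
    B->D: in-degree(D)=0, level(D)=1, enqueue
    B->E: in-degree(E)=2, level(E)>=1
  process C: level=0
    C->E: in-degree(E)=1, level(E)>=1
  process A: level=1
  process D: level=1
    D->E: in-degree(E)=0, level(E)=2, enqueue
  process E: level=2
All levels: A:1, B:0, C:0, D:1, E:2
max level = 2

Answer: 2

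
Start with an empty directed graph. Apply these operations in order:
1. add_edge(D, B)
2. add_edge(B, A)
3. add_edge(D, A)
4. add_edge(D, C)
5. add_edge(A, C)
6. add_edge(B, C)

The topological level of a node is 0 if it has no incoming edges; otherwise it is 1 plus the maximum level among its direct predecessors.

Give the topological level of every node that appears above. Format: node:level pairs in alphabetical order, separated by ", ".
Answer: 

Answer: A:2, B:1, C:3, D:0

Derivation:
Op 1: add_edge(D, B). Edges now: 1
Op 2: add_edge(B, A). Edges now: 2
Op 3: add_edge(D, A). Edges now: 3
Op 4: add_edge(D, C). Edges now: 4
Op 5: add_edge(A, C). Edges now: 5
Op 6: add_edge(B, C). Edges now: 6
Compute levels (Kahn BFS):
  sources (in-degree 0): D
  process D: level=0
    D->A: in-degree(A)=1, level(A)>=1
    D->B: in-degree(B)=0, level(B)=1, enqueue
    D->C: in-degree(C)=2, level(C)>=1
  process B: level=1
    B->A: in-degree(A)=0, level(A)=2, enqueue
    B->C: in-degree(C)=1, level(C)>=2
  process A: level=2
    A->C: in-degree(C)=0, level(C)=3, enqueue
  process C: level=3
All levels: A:2, B:1, C:3, D:0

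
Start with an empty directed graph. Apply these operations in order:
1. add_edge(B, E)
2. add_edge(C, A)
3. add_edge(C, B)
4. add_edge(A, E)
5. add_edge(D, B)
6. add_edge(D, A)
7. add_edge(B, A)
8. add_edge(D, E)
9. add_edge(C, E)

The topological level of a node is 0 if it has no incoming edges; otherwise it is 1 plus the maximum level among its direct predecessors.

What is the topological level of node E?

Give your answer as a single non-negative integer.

Answer: 3

Derivation:
Op 1: add_edge(B, E). Edges now: 1
Op 2: add_edge(C, A). Edges now: 2
Op 3: add_edge(C, B). Edges now: 3
Op 4: add_edge(A, E). Edges now: 4
Op 5: add_edge(D, B). Edges now: 5
Op 6: add_edge(D, A). Edges now: 6
Op 7: add_edge(B, A). Edges now: 7
Op 8: add_edge(D, E). Edges now: 8
Op 9: add_edge(C, E). Edges now: 9
Compute levels (Kahn BFS):
  sources (in-degree 0): C, D
  process C: level=0
    C->A: in-degree(A)=2, level(A)>=1
    C->B: in-degree(B)=1, level(B)>=1
    C->E: in-degree(E)=3, level(E)>=1
  process D: level=0
    D->A: in-degree(A)=1, level(A)>=1
    D->B: in-degree(B)=0, level(B)=1, enqueue
    D->E: in-degree(E)=2, level(E)>=1
  process B: level=1
    B->A: in-degree(A)=0, level(A)=2, enqueue
    B->E: in-degree(E)=1, level(E)>=2
  process A: level=2
    A->E: in-degree(E)=0, level(E)=3, enqueue
  process E: level=3
All levels: A:2, B:1, C:0, D:0, E:3
level(E) = 3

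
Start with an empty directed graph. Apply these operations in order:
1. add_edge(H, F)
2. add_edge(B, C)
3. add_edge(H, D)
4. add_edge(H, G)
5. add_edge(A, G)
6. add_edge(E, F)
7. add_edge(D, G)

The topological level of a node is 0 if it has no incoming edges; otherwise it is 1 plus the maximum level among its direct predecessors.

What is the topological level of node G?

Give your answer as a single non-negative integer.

Answer: 2

Derivation:
Op 1: add_edge(H, F). Edges now: 1
Op 2: add_edge(B, C). Edges now: 2
Op 3: add_edge(H, D). Edges now: 3
Op 4: add_edge(H, G). Edges now: 4
Op 5: add_edge(A, G). Edges now: 5
Op 6: add_edge(E, F). Edges now: 6
Op 7: add_edge(D, G). Edges now: 7
Compute levels (Kahn BFS):
  sources (in-degree 0): A, B, E, H
  process A: level=0
    A->G: in-degree(G)=2, level(G)>=1
  process B: level=0
    B->C: in-degree(C)=0, level(C)=1, enqueue
  process E: level=0
    E->F: in-degree(F)=1, level(F)>=1
  process H: level=0
    H->D: in-degree(D)=0, level(D)=1, enqueue
    H->F: in-degree(F)=0, level(F)=1, enqueue
    H->G: in-degree(G)=1, level(G)>=1
  process C: level=1
  process D: level=1
    D->G: in-degree(G)=0, level(G)=2, enqueue
  process F: level=1
  process G: level=2
All levels: A:0, B:0, C:1, D:1, E:0, F:1, G:2, H:0
level(G) = 2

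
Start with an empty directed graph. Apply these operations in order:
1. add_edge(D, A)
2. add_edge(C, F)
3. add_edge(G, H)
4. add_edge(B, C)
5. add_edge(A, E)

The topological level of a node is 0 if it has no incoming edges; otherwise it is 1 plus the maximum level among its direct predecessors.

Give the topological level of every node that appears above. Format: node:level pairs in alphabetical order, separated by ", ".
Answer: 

Op 1: add_edge(D, A). Edges now: 1
Op 2: add_edge(C, F). Edges now: 2
Op 3: add_edge(G, H). Edges now: 3
Op 4: add_edge(B, C). Edges now: 4
Op 5: add_edge(A, E). Edges now: 5
Compute levels (Kahn BFS):
  sources (in-degree 0): B, D, G
  process B: level=0
    B->C: in-degree(C)=0, level(C)=1, enqueue
  process D: level=0
    D->A: in-degree(A)=0, level(A)=1, enqueue
  process G: level=0
    G->H: in-degree(H)=0, level(H)=1, enqueue
  process C: level=1
    C->F: in-degree(F)=0, level(F)=2, enqueue
  process A: level=1
    A->E: in-degree(E)=0, level(E)=2, enqueue
  process H: level=1
  process F: level=2
  process E: level=2
All levels: A:1, B:0, C:1, D:0, E:2, F:2, G:0, H:1

Answer: A:1, B:0, C:1, D:0, E:2, F:2, G:0, H:1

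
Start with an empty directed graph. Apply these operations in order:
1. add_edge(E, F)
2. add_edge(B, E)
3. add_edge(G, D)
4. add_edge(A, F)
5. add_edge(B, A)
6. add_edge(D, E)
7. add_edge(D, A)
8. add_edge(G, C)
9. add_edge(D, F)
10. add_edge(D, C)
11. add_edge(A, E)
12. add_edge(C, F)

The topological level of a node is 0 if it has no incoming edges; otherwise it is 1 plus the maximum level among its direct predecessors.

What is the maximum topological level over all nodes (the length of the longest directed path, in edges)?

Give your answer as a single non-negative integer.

Op 1: add_edge(E, F). Edges now: 1
Op 2: add_edge(B, E). Edges now: 2
Op 3: add_edge(G, D). Edges now: 3
Op 4: add_edge(A, F). Edges now: 4
Op 5: add_edge(B, A). Edges now: 5
Op 6: add_edge(D, E). Edges now: 6
Op 7: add_edge(D, A). Edges now: 7
Op 8: add_edge(G, C). Edges now: 8
Op 9: add_edge(D, F). Edges now: 9
Op 10: add_edge(D, C). Edges now: 10
Op 11: add_edge(A, E). Edges now: 11
Op 12: add_edge(C, F). Edges now: 12
Compute levels (Kahn BFS):
  sources (in-degree 0): B, G
  process B: level=0
    B->A: in-degree(A)=1, level(A)>=1
    B->E: in-degree(E)=2, level(E)>=1
  process G: level=0
    G->C: in-degree(C)=1, level(C)>=1
    G->D: in-degree(D)=0, level(D)=1, enqueue
  process D: level=1
    D->A: in-degree(A)=0, level(A)=2, enqueue
    D->C: in-degree(C)=0, level(C)=2, enqueue
    D->E: in-degree(E)=1, level(E)>=2
    D->F: in-degree(F)=3, level(F)>=2
  process A: level=2
    A->E: in-degree(E)=0, level(E)=3, enqueue
    A->F: in-degree(F)=2, level(F)>=3
  process C: level=2
    C->F: in-degree(F)=1, level(F)>=3
  process E: level=3
    E->F: in-degree(F)=0, level(F)=4, enqueue
  process F: level=4
All levels: A:2, B:0, C:2, D:1, E:3, F:4, G:0
max level = 4

Answer: 4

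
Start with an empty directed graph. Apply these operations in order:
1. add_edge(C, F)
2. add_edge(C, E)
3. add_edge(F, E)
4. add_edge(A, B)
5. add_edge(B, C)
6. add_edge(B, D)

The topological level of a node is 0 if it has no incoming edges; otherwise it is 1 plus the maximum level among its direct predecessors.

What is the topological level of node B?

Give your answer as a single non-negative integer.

Op 1: add_edge(C, F). Edges now: 1
Op 2: add_edge(C, E). Edges now: 2
Op 3: add_edge(F, E). Edges now: 3
Op 4: add_edge(A, B). Edges now: 4
Op 5: add_edge(B, C). Edges now: 5
Op 6: add_edge(B, D). Edges now: 6
Compute levels (Kahn BFS):
  sources (in-degree 0): A
  process A: level=0
    A->B: in-degree(B)=0, level(B)=1, enqueue
  process B: level=1
    B->C: in-degree(C)=0, level(C)=2, enqueue
    B->D: in-degree(D)=0, level(D)=2, enqueue
  process C: level=2
    C->E: in-degree(E)=1, level(E)>=3
    C->F: in-degree(F)=0, level(F)=3, enqueue
  process D: level=2
  process F: level=3
    F->E: in-degree(E)=0, level(E)=4, enqueue
  process E: level=4
All levels: A:0, B:1, C:2, D:2, E:4, F:3
level(B) = 1

Answer: 1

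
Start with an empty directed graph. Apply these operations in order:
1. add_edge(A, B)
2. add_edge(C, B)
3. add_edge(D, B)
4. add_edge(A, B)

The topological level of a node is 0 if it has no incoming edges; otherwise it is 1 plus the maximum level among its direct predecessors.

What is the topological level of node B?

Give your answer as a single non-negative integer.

Op 1: add_edge(A, B). Edges now: 1
Op 2: add_edge(C, B). Edges now: 2
Op 3: add_edge(D, B). Edges now: 3
Op 4: add_edge(A, B) (duplicate, no change). Edges now: 3
Compute levels (Kahn BFS):
  sources (in-degree 0): A, C, D
  process A: level=0
    A->B: in-degree(B)=2, level(B)>=1
  process C: level=0
    C->B: in-degree(B)=1, level(B)>=1
  process D: level=0
    D->B: in-degree(B)=0, level(B)=1, enqueue
  process B: level=1
All levels: A:0, B:1, C:0, D:0
level(B) = 1

Answer: 1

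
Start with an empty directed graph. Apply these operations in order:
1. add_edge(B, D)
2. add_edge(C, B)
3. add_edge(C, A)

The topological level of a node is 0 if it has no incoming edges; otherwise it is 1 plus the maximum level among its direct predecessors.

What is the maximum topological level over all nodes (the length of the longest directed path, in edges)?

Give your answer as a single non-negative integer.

Answer: 2

Derivation:
Op 1: add_edge(B, D). Edges now: 1
Op 2: add_edge(C, B). Edges now: 2
Op 3: add_edge(C, A). Edges now: 3
Compute levels (Kahn BFS):
  sources (in-degree 0): C
  process C: level=0
    C->A: in-degree(A)=0, level(A)=1, enqueue
    C->B: in-degree(B)=0, level(B)=1, enqueue
  process A: level=1
  process B: level=1
    B->D: in-degree(D)=0, level(D)=2, enqueue
  process D: level=2
All levels: A:1, B:1, C:0, D:2
max level = 2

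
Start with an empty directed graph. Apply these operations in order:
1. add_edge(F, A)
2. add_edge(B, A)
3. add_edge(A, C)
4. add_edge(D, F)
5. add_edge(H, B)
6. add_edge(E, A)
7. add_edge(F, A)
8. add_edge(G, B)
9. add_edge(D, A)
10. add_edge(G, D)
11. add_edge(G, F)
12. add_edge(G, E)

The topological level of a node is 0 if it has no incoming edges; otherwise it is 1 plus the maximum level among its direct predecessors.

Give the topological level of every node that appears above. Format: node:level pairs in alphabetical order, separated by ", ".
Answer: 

Op 1: add_edge(F, A). Edges now: 1
Op 2: add_edge(B, A). Edges now: 2
Op 3: add_edge(A, C). Edges now: 3
Op 4: add_edge(D, F). Edges now: 4
Op 5: add_edge(H, B). Edges now: 5
Op 6: add_edge(E, A). Edges now: 6
Op 7: add_edge(F, A) (duplicate, no change). Edges now: 6
Op 8: add_edge(G, B). Edges now: 7
Op 9: add_edge(D, A). Edges now: 8
Op 10: add_edge(G, D). Edges now: 9
Op 11: add_edge(G, F). Edges now: 10
Op 12: add_edge(G, E). Edges now: 11
Compute levels (Kahn BFS):
  sources (in-degree 0): G, H
  process G: level=0
    G->B: in-degree(B)=1, level(B)>=1
    G->D: in-degree(D)=0, level(D)=1, enqueue
    G->E: in-degree(E)=0, level(E)=1, enqueue
    G->F: in-degree(F)=1, level(F)>=1
  process H: level=0
    H->B: in-degree(B)=0, level(B)=1, enqueue
  process D: level=1
    D->A: in-degree(A)=3, level(A)>=2
    D->F: in-degree(F)=0, level(F)=2, enqueue
  process E: level=1
    E->A: in-degree(A)=2, level(A)>=2
  process B: level=1
    B->A: in-degree(A)=1, level(A)>=2
  process F: level=2
    F->A: in-degree(A)=0, level(A)=3, enqueue
  process A: level=3
    A->C: in-degree(C)=0, level(C)=4, enqueue
  process C: level=4
All levels: A:3, B:1, C:4, D:1, E:1, F:2, G:0, H:0

Answer: A:3, B:1, C:4, D:1, E:1, F:2, G:0, H:0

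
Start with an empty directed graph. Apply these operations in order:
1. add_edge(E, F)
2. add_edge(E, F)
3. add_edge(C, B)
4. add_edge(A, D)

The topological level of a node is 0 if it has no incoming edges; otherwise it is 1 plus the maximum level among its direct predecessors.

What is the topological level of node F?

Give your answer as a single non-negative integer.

Op 1: add_edge(E, F). Edges now: 1
Op 2: add_edge(E, F) (duplicate, no change). Edges now: 1
Op 3: add_edge(C, B). Edges now: 2
Op 4: add_edge(A, D). Edges now: 3
Compute levels (Kahn BFS):
  sources (in-degree 0): A, C, E
  process A: level=0
    A->D: in-degree(D)=0, level(D)=1, enqueue
  process C: level=0
    C->B: in-degree(B)=0, level(B)=1, enqueue
  process E: level=0
    E->F: in-degree(F)=0, level(F)=1, enqueue
  process D: level=1
  process B: level=1
  process F: level=1
All levels: A:0, B:1, C:0, D:1, E:0, F:1
level(F) = 1

Answer: 1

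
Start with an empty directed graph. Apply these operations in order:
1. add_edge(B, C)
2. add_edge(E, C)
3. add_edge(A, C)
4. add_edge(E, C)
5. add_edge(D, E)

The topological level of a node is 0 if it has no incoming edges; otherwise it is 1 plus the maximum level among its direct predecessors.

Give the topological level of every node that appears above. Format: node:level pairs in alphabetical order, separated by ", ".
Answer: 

Answer: A:0, B:0, C:2, D:0, E:1

Derivation:
Op 1: add_edge(B, C). Edges now: 1
Op 2: add_edge(E, C). Edges now: 2
Op 3: add_edge(A, C). Edges now: 3
Op 4: add_edge(E, C) (duplicate, no change). Edges now: 3
Op 5: add_edge(D, E). Edges now: 4
Compute levels (Kahn BFS):
  sources (in-degree 0): A, B, D
  process A: level=0
    A->C: in-degree(C)=2, level(C)>=1
  process B: level=0
    B->C: in-degree(C)=1, level(C)>=1
  process D: level=0
    D->E: in-degree(E)=0, level(E)=1, enqueue
  process E: level=1
    E->C: in-degree(C)=0, level(C)=2, enqueue
  process C: level=2
All levels: A:0, B:0, C:2, D:0, E:1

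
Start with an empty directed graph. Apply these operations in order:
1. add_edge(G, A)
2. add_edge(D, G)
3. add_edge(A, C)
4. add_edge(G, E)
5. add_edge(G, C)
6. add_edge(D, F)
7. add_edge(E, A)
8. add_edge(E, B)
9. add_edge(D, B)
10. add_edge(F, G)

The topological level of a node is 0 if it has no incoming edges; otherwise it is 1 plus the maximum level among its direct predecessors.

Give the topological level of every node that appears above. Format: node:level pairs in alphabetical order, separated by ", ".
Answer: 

Answer: A:4, B:4, C:5, D:0, E:3, F:1, G:2

Derivation:
Op 1: add_edge(G, A). Edges now: 1
Op 2: add_edge(D, G). Edges now: 2
Op 3: add_edge(A, C). Edges now: 3
Op 4: add_edge(G, E). Edges now: 4
Op 5: add_edge(G, C). Edges now: 5
Op 6: add_edge(D, F). Edges now: 6
Op 7: add_edge(E, A). Edges now: 7
Op 8: add_edge(E, B). Edges now: 8
Op 9: add_edge(D, B). Edges now: 9
Op 10: add_edge(F, G). Edges now: 10
Compute levels (Kahn BFS):
  sources (in-degree 0): D
  process D: level=0
    D->B: in-degree(B)=1, level(B)>=1
    D->F: in-degree(F)=0, level(F)=1, enqueue
    D->G: in-degree(G)=1, level(G)>=1
  process F: level=1
    F->G: in-degree(G)=0, level(G)=2, enqueue
  process G: level=2
    G->A: in-degree(A)=1, level(A)>=3
    G->C: in-degree(C)=1, level(C)>=3
    G->E: in-degree(E)=0, level(E)=3, enqueue
  process E: level=3
    E->A: in-degree(A)=0, level(A)=4, enqueue
    E->B: in-degree(B)=0, level(B)=4, enqueue
  process A: level=4
    A->C: in-degree(C)=0, level(C)=5, enqueue
  process B: level=4
  process C: level=5
All levels: A:4, B:4, C:5, D:0, E:3, F:1, G:2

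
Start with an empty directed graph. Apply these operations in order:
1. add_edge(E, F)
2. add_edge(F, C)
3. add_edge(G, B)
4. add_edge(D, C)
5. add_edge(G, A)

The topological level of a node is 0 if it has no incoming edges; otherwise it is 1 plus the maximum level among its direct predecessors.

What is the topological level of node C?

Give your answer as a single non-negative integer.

Answer: 2

Derivation:
Op 1: add_edge(E, F). Edges now: 1
Op 2: add_edge(F, C). Edges now: 2
Op 3: add_edge(G, B). Edges now: 3
Op 4: add_edge(D, C). Edges now: 4
Op 5: add_edge(G, A). Edges now: 5
Compute levels (Kahn BFS):
  sources (in-degree 0): D, E, G
  process D: level=0
    D->C: in-degree(C)=1, level(C)>=1
  process E: level=0
    E->F: in-degree(F)=0, level(F)=1, enqueue
  process G: level=0
    G->A: in-degree(A)=0, level(A)=1, enqueue
    G->B: in-degree(B)=0, level(B)=1, enqueue
  process F: level=1
    F->C: in-degree(C)=0, level(C)=2, enqueue
  process A: level=1
  process B: level=1
  process C: level=2
All levels: A:1, B:1, C:2, D:0, E:0, F:1, G:0
level(C) = 2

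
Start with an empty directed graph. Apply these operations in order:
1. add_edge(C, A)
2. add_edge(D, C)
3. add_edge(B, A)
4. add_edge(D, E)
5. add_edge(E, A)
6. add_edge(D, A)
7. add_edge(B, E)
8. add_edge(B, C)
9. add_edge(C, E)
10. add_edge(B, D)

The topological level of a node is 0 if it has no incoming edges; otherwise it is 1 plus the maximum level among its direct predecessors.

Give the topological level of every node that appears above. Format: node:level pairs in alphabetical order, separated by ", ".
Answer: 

Op 1: add_edge(C, A). Edges now: 1
Op 2: add_edge(D, C). Edges now: 2
Op 3: add_edge(B, A). Edges now: 3
Op 4: add_edge(D, E). Edges now: 4
Op 5: add_edge(E, A). Edges now: 5
Op 6: add_edge(D, A). Edges now: 6
Op 7: add_edge(B, E). Edges now: 7
Op 8: add_edge(B, C). Edges now: 8
Op 9: add_edge(C, E). Edges now: 9
Op 10: add_edge(B, D). Edges now: 10
Compute levels (Kahn BFS):
  sources (in-degree 0): B
  process B: level=0
    B->A: in-degree(A)=3, level(A)>=1
    B->C: in-degree(C)=1, level(C)>=1
    B->D: in-degree(D)=0, level(D)=1, enqueue
    B->E: in-degree(E)=2, level(E)>=1
  process D: level=1
    D->A: in-degree(A)=2, level(A)>=2
    D->C: in-degree(C)=0, level(C)=2, enqueue
    D->E: in-degree(E)=1, level(E)>=2
  process C: level=2
    C->A: in-degree(A)=1, level(A)>=3
    C->E: in-degree(E)=0, level(E)=3, enqueue
  process E: level=3
    E->A: in-degree(A)=0, level(A)=4, enqueue
  process A: level=4
All levels: A:4, B:0, C:2, D:1, E:3

Answer: A:4, B:0, C:2, D:1, E:3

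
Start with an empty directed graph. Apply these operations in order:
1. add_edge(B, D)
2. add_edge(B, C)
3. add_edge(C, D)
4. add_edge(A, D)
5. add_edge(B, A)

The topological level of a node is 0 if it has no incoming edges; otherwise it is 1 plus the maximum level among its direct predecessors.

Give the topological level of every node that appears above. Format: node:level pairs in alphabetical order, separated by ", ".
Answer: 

Op 1: add_edge(B, D). Edges now: 1
Op 2: add_edge(B, C). Edges now: 2
Op 3: add_edge(C, D). Edges now: 3
Op 4: add_edge(A, D). Edges now: 4
Op 5: add_edge(B, A). Edges now: 5
Compute levels (Kahn BFS):
  sources (in-degree 0): B
  process B: level=0
    B->A: in-degree(A)=0, level(A)=1, enqueue
    B->C: in-degree(C)=0, level(C)=1, enqueue
    B->D: in-degree(D)=2, level(D)>=1
  process A: level=1
    A->D: in-degree(D)=1, level(D)>=2
  process C: level=1
    C->D: in-degree(D)=0, level(D)=2, enqueue
  process D: level=2
All levels: A:1, B:0, C:1, D:2

Answer: A:1, B:0, C:1, D:2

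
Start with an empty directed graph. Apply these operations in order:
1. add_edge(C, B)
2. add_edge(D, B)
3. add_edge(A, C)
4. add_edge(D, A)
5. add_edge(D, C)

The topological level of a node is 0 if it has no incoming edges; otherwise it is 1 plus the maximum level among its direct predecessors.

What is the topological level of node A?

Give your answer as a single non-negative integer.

Answer: 1

Derivation:
Op 1: add_edge(C, B). Edges now: 1
Op 2: add_edge(D, B). Edges now: 2
Op 3: add_edge(A, C). Edges now: 3
Op 4: add_edge(D, A). Edges now: 4
Op 5: add_edge(D, C). Edges now: 5
Compute levels (Kahn BFS):
  sources (in-degree 0): D
  process D: level=0
    D->A: in-degree(A)=0, level(A)=1, enqueue
    D->B: in-degree(B)=1, level(B)>=1
    D->C: in-degree(C)=1, level(C)>=1
  process A: level=1
    A->C: in-degree(C)=0, level(C)=2, enqueue
  process C: level=2
    C->B: in-degree(B)=0, level(B)=3, enqueue
  process B: level=3
All levels: A:1, B:3, C:2, D:0
level(A) = 1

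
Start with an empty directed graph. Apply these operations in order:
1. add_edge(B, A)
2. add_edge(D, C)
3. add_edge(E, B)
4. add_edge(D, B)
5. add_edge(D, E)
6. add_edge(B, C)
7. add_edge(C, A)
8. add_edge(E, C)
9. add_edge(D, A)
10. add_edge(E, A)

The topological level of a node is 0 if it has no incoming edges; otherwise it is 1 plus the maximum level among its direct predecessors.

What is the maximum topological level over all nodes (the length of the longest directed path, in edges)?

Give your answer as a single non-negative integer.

Answer: 4

Derivation:
Op 1: add_edge(B, A). Edges now: 1
Op 2: add_edge(D, C). Edges now: 2
Op 3: add_edge(E, B). Edges now: 3
Op 4: add_edge(D, B). Edges now: 4
Op 5: add_edge(D, E). Edges now: 5
Op 6: add_edge(B, C). Edges now: 6
Op 7: add_edge(C, A). Edges now: 7
Op 8: add_edge(E, C). Edges now: 8
Op 9: add_edge(D, A). Edges now: 9
Op 10: add_edge(E, A). Edges now: 10
Compute levels (Kahn BFS):
  sources (in-degree 0): D
  process D: level=0
    D->A: in-degree(A)=3, level(A)>=1
    D->B: in-degree(B)=1, level(B)>=1
    D->C: in-degree(C)=2, level(C)>=1
    D->E: in-degree(E)=0, level(E)=1, enqueue
  process E: level=1
    E->A: in-degree(A)=2, level(A)>=2
    E->B: in-degree(B)=0, level(B)=2, enqueue
    E->C: in-degree(C)=1, level(C)>=2
  process B: level=2
    B->A: in-degree(A)=1, level(A)>=3
    B->C: in-degree(C)=0, level(C)=3, enqueue
  process C: level=3
    C->A: in-degree(A)=0, level(A)=4, enqueue
  process A: level=4
All levels: A:4, B:2, C:3, D:0, E:1
max level = 4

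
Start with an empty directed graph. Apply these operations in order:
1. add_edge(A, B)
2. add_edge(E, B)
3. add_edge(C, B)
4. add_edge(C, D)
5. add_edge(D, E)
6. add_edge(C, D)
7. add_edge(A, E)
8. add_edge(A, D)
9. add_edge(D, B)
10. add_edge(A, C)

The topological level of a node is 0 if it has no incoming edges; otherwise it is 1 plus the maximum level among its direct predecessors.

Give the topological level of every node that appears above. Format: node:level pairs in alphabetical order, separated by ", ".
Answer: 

Op 1: add_edge(A, B). Edges now: 1
Op 2: add_edge(E, B). Edges now: 2
Op 3: add_edge(C, B). Edges now: 3
Op 4: add_edge(C, D). Edges now: 4
Op 5: add_edge(D, E). Edges now: 5
Op 6: add_edge(C, D) (duplicate, no change). Edges now: 5
Op 7: add_edge(A, E). Edges now: 6
Op 8: add_edge(A, D). Edges now: 7
Op 9: add_edge(D, B). Edges now: 8
Op 10: add_edge(A, C). Edges now: 9
Compute levels (Kahn BFS):
  sources (in-degree 0): A
  process A: level=0
    A->B: in-degree(B)=3, level(B)>=1
    A->C: in-degree(C)=0, level(C)=1, enqueue
    A->D: in-degree(D)=1, level(D)>=1
    A->E: in-degree(E)=1, level(E)>=1
  process C: level=1
    C->B: in-degree(B)=2, level(B)>=2
    C->D: in-degree(D)=0, level(D)=2, enqueue
  process D: level=2
    D->B: in-degree(B)=1, level(B)>=3
    D->E: in-degree(E)=0, level(E)=3, enqueue
  process E: level=3
    E->B: in-degree(B)=0, level(B)=4, enqueue
  process B: level=4
All levels: A:0, B:4, C:1, D:2, E:3

Answer: A:0, B:4, C:1, D:2, E:3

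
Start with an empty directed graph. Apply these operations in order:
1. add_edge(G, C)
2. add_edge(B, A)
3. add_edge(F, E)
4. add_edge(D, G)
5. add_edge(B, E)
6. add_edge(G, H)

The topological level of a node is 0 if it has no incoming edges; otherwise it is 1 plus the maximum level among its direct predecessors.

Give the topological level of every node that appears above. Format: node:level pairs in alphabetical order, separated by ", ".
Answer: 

Answer: A:1, B:0, C:2, D:0, E:1, F:0, G:1, H:2

Derivation:
Op 1: add_edge(G, C). Edges now: 1
Op 2: add_edge(B, A). Edges now: 2
Op 3: add_edge(F, E). Edges now: 3
Op 4: add_edge(D, G). Edges now: 4
Op 5: add_edge(B, E). Edges now: 5
Op 6: add_edge(G, H). Edges now: 6
Compute levels (Kahn BFS):
  sources (in-degree 0): B, D, F
  process B: level=0
    B->A: in-degree(A)=0, level(A)=1, enqueue
    B->E: in-degree(E)=1, level(E)>=1
  process D: level=0
    D->G: in-degree(G)=0, level(G)=1, enqueue
  process F: level=0
    F->E: in-degree(E)=0, level(E)=1, enqueue
  process A: level=1
  process G: level=1
    G->C: in-degree(C)=0, level(C)=2, enqueue
    G->H: in-degree(H)=0, level(H)=2, enqueue
  process E: level=1
  process C: level=2
  process H: level=2
All levels: A:1, B:0, C:2, D:0, E:1, F:0, G:1, H:2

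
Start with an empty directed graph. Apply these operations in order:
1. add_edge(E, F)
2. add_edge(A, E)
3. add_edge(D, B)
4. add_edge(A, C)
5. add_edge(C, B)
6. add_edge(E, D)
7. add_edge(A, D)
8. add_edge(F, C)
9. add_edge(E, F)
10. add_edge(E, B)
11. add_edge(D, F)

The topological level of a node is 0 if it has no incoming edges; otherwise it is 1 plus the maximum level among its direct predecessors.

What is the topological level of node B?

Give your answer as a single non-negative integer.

Op 1: add_edge(E, F). Edges now: 1
Op 2: add_edge(A, E). Edges now: 2
Op 3: add_edge(D, B). Edges now: 3
Op 4: add_edge(A, C). Edges now: 4
Op 5: add_edge(C, B). Edges now: 5
Op 6: add_edge(E, D). Edges now: 6
Op 7: add_edge(A, D). Edges now: 7
Op 8: add_edge(F, C). Edges now: 8
Op 9: add_edge(E, F) (duplicate, no change). Edges now: 8
Op 10: add_edge(E, B). Edges now: 9
Op 11: add_edge(D, F). Edges now: 10
Compute levels (Kahn BFS):
  sources (in-degree 0): A
  process A: level=0
    A->C: in-degree(C)=1, level(C)>=1
    A->D: in-degree(D)=1, level(D)>=1
    A->E: in-degree(E)=0, level(E)=1, enqueue
  process E: level=1
    E->B: in-degree(B)=2, level(B)>=2
    E->D: in-degree(D)=0, level(D)=2, enqueue
    E->F: in-degree(F)=1, level(F)>=2
  process D: level=2
    D->B: in-degree(B)=1, level(B)>=3
    D->F: in-degree(F)=0, level(F)=3, enqueue
  process F: level=3
    F->C: in-degree(C)=0, level(C)=4, enqueue
  process C: level=4
    C->B: in-degree(B)=0, level(B)=5, enqueue
  process B: level=5
All levels: A:0, B:5, C:4, D:2, E:1, F:3
level(B) = 5

Answer: 5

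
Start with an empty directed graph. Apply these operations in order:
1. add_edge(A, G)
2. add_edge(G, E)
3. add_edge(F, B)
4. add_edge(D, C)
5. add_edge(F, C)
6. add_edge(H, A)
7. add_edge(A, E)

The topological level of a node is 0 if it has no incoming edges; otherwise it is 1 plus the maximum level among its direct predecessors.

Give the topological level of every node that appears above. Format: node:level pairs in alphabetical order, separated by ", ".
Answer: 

Answer: A:1, B:1, C:1, D:0, E:3, F:0, G:2, H:0

Derivation:
Op 1: add_edge(A, G). Edges now: 1
Op 2: add_edge(G, E). Edges now: 2
Op 3: add_edge(F, B). Edges now: 3
Op 4: add_edge(D, C). Edges now: 4
Op 5: add_edge(F, C). Edges now: 5
Op 6: add_edge(H, A). Edges now: 6
Op 7: add_edge(A, E). Edges now: 7
Compute levels (Kahn BFS):
  sources (in-degree 0): D, F, H
  process D: level=0
    D->C: in-degree(C)=1, level(C)>=1
  process F: level=0
    F->B: in-degree(B)=0, level(B)=1, enqueue
    F->C: in-degree(C)=0, level(C)=1, enqueue
  process H: level=0
    H->A: in-degree(A)=0, level(A)=1, enqueue
  process B: level=1
  process C: level=1
  process A: level=1
    A->E: in-degree(E)=1, level(E)>=2
    A->G: in-degree(G)=0, level(G)=2, enqueue
  process G: level=2
    G->E: in-degree(E)=0, level(E)=3, enqueue
  process E: level=3
All levels: A:1, B:1, C:1, D:0, E:3, F:0, G:2, H:0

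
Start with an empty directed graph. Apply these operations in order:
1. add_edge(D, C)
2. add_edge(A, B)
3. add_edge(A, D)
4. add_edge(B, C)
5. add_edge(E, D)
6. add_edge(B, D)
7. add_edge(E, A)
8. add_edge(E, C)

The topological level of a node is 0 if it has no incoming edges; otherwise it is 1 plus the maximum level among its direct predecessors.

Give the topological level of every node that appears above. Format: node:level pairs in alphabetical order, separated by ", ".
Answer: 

Answer: A:1, B:2, C:4, D:3, E:0

Derivation:
Op 1: add_edge(D, C). Edges now: 1
Op 2: add_edge(A, B). Edges now: 2
Op 3: add_edge(A, D). Edges now: 3
Op 4: add_edge(B, C). Edges now: 4
Op 5: add_edge(E, D). Edges now: 5
Op 6: add_edge(B, D). Edges now: 6
Op 7: add_edge(E, A). Edges now: 7
Op 8: add_edge(E, C). Edges now: 8
Compute levels (Kahn BFS):
  sources (in-degree 0): E
  process E: level=0
    E->A: in-degree(A)=0, level(A)=1, enqueue
    E->C: in-degree(C)=2, level(C)>=1
    E->D: in-degree(D)=2, level(D)>=1
  process A: level=1
    A->B: in-degree(B)=0, level(B)=2, enqueue
    A->D: in-degree(D)=1, level(D)>=2
  process B: level=2
    B->C: in-degree(C)=1, level(C)>=3
    B->D: in-degree(D)=0, level(D)=3, enqueue
  process D: level=3
    D->C: in-degree(C)=0, level(C)=4, enqueue
  process C: level=4
All levels: A:1, B:2, C:4, D:3, E:0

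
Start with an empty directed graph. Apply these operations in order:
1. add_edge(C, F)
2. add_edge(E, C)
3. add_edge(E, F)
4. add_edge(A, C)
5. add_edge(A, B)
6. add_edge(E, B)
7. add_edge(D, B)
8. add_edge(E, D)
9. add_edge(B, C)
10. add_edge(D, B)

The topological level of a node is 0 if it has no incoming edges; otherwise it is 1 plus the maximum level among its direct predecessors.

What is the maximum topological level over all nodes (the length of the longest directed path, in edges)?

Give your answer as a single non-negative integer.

Answer: 4

Derivation:
Op 1: add_edge(C, F). Edges now: 1
Op 2: add_edge(E, C). Edges now: 2
Op 3: add_edge(E, F). Edges now: 3
Op 4: add_edge(A, C). Edges now: 4
Op 5: add_edge(A, B). Edges now: 5
Op 6: add_edge(E, B). Edges now: 6
Op 7: add_edge(D, B). Edges now: 7
Op 8: add_edge(E, D). Edges now: 8
Op 9: add_edge(B, C). Edges now: 9
Op 10: add_edge(D, B) (duplicate, no change). Edges now: 9
Compute levels (Kahn BFS):
  sources (in-degree 0): A, E
  process A: level=0
    A->B: in-degree(B)=2, level(B)>=1
    A->C: in-degree(C)=2, level(C)>=1
  process E: level=0
    E->B: in-degree(B)=1, level(B)>=1
    E->C: in-degree(C)=1, level(C)>=1
    E->D: in-degree(D)=0, level(D)=1, enqueue
    E->F: in-degree(F)=1, level(F)>=1
  process D: level=1
    D->B: in-degree(B)=0, level(B)=2, enqueue
  process B: level=2
    B->C: in-degree(C)=0, level(C)=3, enqueue
  process C: level=3
    C->F: in-degree(F)=0, level(F)=4, enqueue
  process F: level=4
All levels: A:0, B:2, C:3, D:1, E:0, F:4
max level = 4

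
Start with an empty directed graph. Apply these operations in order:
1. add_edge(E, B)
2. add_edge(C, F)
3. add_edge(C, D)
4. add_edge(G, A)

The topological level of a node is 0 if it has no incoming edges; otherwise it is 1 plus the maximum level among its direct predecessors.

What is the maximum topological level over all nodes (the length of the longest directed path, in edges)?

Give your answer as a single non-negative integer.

Op 1: add_edge(E, B). Edges now: 1
Op 2: add_edge(C, F). Edges now: 2
Op 3: add_edge(C, D). Edges now: 3
Op 4: add_edge(G, A). Edges now: 4
Compute levels (Kahn BFS):
  sources (in-degree 0): C, E, G
  process C: level=0
    C->D: in-degree(D)=0, level(D)=1, enqueue
    C->F: in-degree(F)=0, level(F)=1, enqueue
  process E: level=0
    E->B: in-degree(B)=0, level(B)=1, enqueue
  process G: level=0
    G->A: in-degree(A)=0, level(A)=1, enqueue
  process D: level=1
  process F: level=1
  process B: level=1
  process A: level=1
All levels: A:1, B:1, C:0, D:1, E:0, F:1, G:0
max level = 1

Answer: 1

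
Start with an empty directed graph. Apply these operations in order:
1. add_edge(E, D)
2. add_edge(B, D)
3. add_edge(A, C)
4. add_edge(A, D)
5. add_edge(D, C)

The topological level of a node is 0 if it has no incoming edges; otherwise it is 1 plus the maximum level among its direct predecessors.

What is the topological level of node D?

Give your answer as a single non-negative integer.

Answer: 1

Derivation:
Op 1: add_edge(E, D). Edges now: 1
Op 2: add_edge(B, D). Edges now: 2
Op 3: add_edge(A, C). Edges now: 3
Op 4: add_edge(A, D). Edges now: 4
Op 5: add_edge(D, C). Edges now: 5
Compute levels (Kahn BFS):
  sources (in-degree 0): A, B, E
  process A: level=0
    A->C: in-degree(C)=1, level(C)>=1
    A->D: in-degree(D)=2, level(D)>=1
  process B: level=0
    B->D: in-degree(D)=1, level(D)>=1
  process E: level=0
    E->D: in-degree(D)=0, level(D)=1, enqueue
  process D: level=1
    D->C: in-degree(C)=0, level(C)=2, enqueue
  process C: level=2
All levels: A:0, B:0, C:2, D:1, E:0
level(D) = 1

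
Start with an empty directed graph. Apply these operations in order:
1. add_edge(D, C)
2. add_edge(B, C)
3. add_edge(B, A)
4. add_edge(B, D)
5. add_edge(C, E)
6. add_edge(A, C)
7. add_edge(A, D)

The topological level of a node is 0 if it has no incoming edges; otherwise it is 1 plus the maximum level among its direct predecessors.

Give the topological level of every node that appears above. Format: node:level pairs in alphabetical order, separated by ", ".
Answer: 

Answer: A:1, B:0, C:3, D:2, E:4

Derivation:
Op 1: add_edge(D, C). Edges now: 1
Op 2: add_edge(B, C). Edges now: 2
Op 3: add_edge(B, A). Edges now: 3
Op 4: add_edge(B, D). Edges now: 4
Op 5: add_edge(C, E). Edges now: 5
Op 6: add_edge(A, C). Edges now: 6
Op 7: add_edge(A, D). Edges now: 7
Compute levels (Kahn BFS):
  sources (in-degree 0): B
  process B: level=0
    B->A: in-degree(A)=0, level(A)=1, enqueue
    B->C: in-degree(C)=2, level(C)>=1
    B->D: in-degree(D)=1, level(D)>=1
  process A: level=1
    A->C: in-degree(C)=1, level(C)>=2
    A->D: in-degree(D)=0, level(D)=2, enqueue
  process D: level=2
    D->C: in-degree(C)=0, level(C)=3, enqueue
  process C: level=3
    C->E: in-degree(E)=0, level(E)=4, enqueue
  process E: level=4
All levels: A:1, B:0, C:3, D:2, E:4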